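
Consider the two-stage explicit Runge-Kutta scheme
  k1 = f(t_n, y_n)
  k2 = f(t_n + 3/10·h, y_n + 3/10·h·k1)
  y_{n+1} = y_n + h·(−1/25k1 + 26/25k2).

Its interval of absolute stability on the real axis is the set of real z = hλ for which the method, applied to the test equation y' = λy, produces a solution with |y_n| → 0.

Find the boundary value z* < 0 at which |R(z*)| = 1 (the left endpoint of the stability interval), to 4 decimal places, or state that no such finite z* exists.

Set f=λy, z=hλ:
  k1=λy_n ⇒ h·k1=z·y_n;  k2=λ(1+3/10z)y_n ⇒ h·k2=z(1+3/10z)y_n
  y_{n+1}/y_n = 1 − 1/25z + 26/25z(1+3/10z) = 1 + z + 39/125z²
  R(z) = 1 + z + 39/125z².

Boundary: |R(x)|=1, x<0.
x=-1.5: |R|=0.2020
R=1: x+39/125x²=0 ⇒ x=−125/39=-3.2051; min R=1−1/(4·39/125)=0.1987>−1
Confirm numerically:
  x=-2.564: |R|=0.48712 <1
  x=-2.502: |R|=0.45112 <1
  x=-2.128: |R|=0.28486 <1
  x=-1.427: |R|=0.20833 <1
  x=-3.726: |R|=1.60552 >1
  x=-3.232: |R|=1.02710 >1
So |R|<1 on (-3.2051, 0).

z* = -3.2051.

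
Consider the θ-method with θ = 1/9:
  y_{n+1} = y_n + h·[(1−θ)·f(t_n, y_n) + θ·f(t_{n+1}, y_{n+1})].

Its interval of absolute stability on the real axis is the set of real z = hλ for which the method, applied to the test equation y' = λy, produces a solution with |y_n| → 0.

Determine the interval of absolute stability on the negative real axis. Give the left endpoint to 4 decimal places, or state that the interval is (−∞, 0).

z∈(-2.5714,0).

With y'=λy (z=hλ):
  y_{n+1} = y_n + z·[8/9·y_n + 1/9·y_{n+1}] ⇒ (1 − 1/9z)y_{n+1} = (1 + 8/9z)y_n
  so R(z) = (1 + 8/9z)/(1 − 1/9z).

Solve |R(x)|<1 on ℝ⁻.
x=-0.44: |R|=0.5805
R=−1: 1+8/9x = −1+1/9x ⇒ -7/9x=2 ⇒ x=2/(-7/9)=-2.5714
Confirm numerically:
  x=-1.961: |R|=0.61016 <1
  x=-1.666: |R|=0.40578 <1
  x=-1.150: |R|=0.01970 <1
  x=-2.877: |R|=1.18010 >1
  x=-2.797: |R|=1.13385 >1
Interval (-2.5714, 0).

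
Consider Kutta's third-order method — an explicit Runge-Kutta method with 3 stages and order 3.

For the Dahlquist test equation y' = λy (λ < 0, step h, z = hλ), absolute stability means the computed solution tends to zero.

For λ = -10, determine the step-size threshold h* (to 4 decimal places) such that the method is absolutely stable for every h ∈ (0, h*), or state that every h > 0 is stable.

(-2.5127,0); λ=-10 ⇒ h* = 0.2513.

Set f=λy, z=hλ:
  order 3, 3-stage ⇒ R(z)=1+z+z^2/2+z^3/6
  (e.g. R(-0.96)=0.35334, |R|=0.35334)

Need |R(x)|<1, x<0.
x=-0.96: |R|=0.3533
|R(-2.54)|=1.0454 |R(-2.03)|=0.3638 |R(-0.93)|=0.3684
Bisect:
  x_lo=-3.2592 |R|=2.7182  x_hi=-0.3576 |R|=0.6987
  mid=-1.80843 |R|=0.15894 →hi
  mid=-2.53384 |R|=1.03502 →lo
  mid=-2.17113 |R|=0.51995 →hi
  mid=-2.35249 |R|=0.75524 →hi
  mid=-2.44316 |R|=0.88920 →hi
  mid=-2.48850 |R|=0.96058 →hi
  mid=-2.51117 |R|=0.99741 →hi
  mid=-2.52250 |R|=1.01612 →lo
  ...
  [-2.51276,-2.51259] ⇒ x*=-2.5127
Stable set (-2.5127, 0).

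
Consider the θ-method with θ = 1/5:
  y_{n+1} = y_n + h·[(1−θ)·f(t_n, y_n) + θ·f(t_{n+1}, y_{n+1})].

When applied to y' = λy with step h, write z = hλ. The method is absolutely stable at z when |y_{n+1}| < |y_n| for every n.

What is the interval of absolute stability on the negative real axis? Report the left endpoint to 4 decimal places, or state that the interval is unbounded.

With y'=λy (z=hλ):
  y_{n+1} = y_n + z·[4/5·y_n + 1/5·y_{n+1}] ⇒ (1 − 1/5z)y_{n+1} = (1 + 4/5z)y_n
  ⇒ R(z) = (1 + 4/5z)/(1 − 1/5z).

Solve |R(x)|<1 on ℝ⁻.
x=-0.69: |R|=0.3937
R=−1: 1+4/5x = −1+1/5x ⇒ -3/5x=2 ⇒ x=2/(-3/5)=-3.3333
Confirm numerically:
  x=-2.825: |R|=0.80511 <1
  x=-2.534: |R|=0.68171 <1
  x=-2.399: |R|=0.62117 <1
  x=-2.213: |R|=0.53404 <1
  x=-3.722: |R|=1.13368 >1
  x=-3.600: |R|=1.09302 >1
  x=-3.360: |R|=1.00957 >1
So |R|<1 on (-3.3333, 0).

(-3.3333, 0).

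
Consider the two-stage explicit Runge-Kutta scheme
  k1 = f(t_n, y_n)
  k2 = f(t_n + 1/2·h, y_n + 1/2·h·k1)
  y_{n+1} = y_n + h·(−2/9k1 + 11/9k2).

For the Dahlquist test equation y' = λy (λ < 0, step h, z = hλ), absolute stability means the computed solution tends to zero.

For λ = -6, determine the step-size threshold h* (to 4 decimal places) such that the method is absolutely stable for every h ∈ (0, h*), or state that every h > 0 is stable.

Set f=λy, z=hλ:
  k1=λy_n ⇒ h·k1=z·y_n;  k2=λ(1+1/2z)y_n ⇒ h·k2=z(1+1/2z)y_n
  y_{n+1}/y_n = 1 − 2/9z + 11/9z(1+1/2z) = 1 + z + 11/18z²
  so R(z) = 1 + z + 11/18z².

Solve |R(x)|<1 on ℝ⁻.
x=-1.08: |R|=0.6328
R=1: x+11/18x²=0 ⇒ x=−18/11=-1.6364; min R=1−1/(4·11/18)=0.5909>−1
Confirm numerically:
  x=-1.381: |R|=0.78449 <1
  x=-1.020: |R|=0.61580 <1
  x=-0.930: |R|=0.59855 <1
  x=-2.092: |R|=1.58251 >1
  x=-1.956: |R|=1.38207 >1
Interval (-1.6364, 0).

(-1.6364,0); λ=-6 ⇒ h* = (18/11)/6 = 0.2727.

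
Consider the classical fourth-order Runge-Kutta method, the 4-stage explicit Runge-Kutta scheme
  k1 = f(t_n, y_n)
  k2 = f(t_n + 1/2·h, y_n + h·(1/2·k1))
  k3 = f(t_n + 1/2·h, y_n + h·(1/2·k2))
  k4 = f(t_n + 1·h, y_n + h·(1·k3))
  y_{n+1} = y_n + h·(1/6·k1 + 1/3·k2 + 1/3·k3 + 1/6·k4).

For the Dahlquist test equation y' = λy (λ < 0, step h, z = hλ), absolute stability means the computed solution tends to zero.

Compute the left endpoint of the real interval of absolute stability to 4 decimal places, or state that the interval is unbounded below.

z* = -2.7853.

Set f=λy, z=hλ:
  order 4, 4-stage ⇒ R(z)=1+z+z^2/2+z^3/6+z^4/24
  (e.g. R(-1.08)=0.34994, |R|=0.34994)

Need |R(x)|<1, x<0.
x=-1.08: |R|=0.3499
|R(-1.64)|=0.2711 |R(-1.26)|=0.3054 |R(-1.21)|=0.3161
Bisect:
  x_lo=-3.3442 |R|=2.2258  x_hi=-0.3875 |R|=0.6788
  mid=-1.86585 |R|=0.29723 →hi
  mid=-2.60505 |R|=0.76056 →hi
  mid=-2.97465 |R|=1.32509 →lo
  mid=-2.78985 |R|=1.00689 →lo
  mid=-2.69745 |R|=0.87544 →hi
  mid=-2.74365 |R|=0.93901 →hi
  mid=-2.76675 |R|=0.97240 →hi
  mid=-2.77830 |R|=0.98950 →hi
  mid=-2.78407 |R|=0.99816 →hi
  ...
  [-2.78534,-2.78516] ⇒ x*=-2.7853
Stable set (-2.7853, 0).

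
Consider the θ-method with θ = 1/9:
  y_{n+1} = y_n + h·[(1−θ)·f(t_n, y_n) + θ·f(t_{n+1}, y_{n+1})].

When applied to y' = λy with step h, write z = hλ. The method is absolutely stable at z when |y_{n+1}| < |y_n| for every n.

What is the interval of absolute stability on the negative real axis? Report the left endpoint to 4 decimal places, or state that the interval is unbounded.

(-2.5714, 0).

With y'=λy (z=hλ):
  y_{n+1} = y_n + z·[8/9·y_n + 1/9·y_{n+1}] ⇒ (1 − 1/9z)y_{n+1} = (1 + 8/9z)y_n
  so R(z) = (1 + 8/9z)/(1 − 1/9z).

Solve |R(x)|<1 on ℝ⁻.
x=-1.47: |R|=0.2636
R=−1: 1+8/9x = −1+1/9x ⇒ -7/9x=2 ⇒ x=2/(-7/9)=-2.5714
Confirm numerically:
  x=-2.379: |R|=0.88162 <1
  x=-2.186: |R|=0.75881 <1
  x=-2.061: |R|=0.67697 <1
  x=-2.675: |R|=1.06210 >1
  x=-2.607: |R|=1.02145 >1
Interval (-2.5714, 0).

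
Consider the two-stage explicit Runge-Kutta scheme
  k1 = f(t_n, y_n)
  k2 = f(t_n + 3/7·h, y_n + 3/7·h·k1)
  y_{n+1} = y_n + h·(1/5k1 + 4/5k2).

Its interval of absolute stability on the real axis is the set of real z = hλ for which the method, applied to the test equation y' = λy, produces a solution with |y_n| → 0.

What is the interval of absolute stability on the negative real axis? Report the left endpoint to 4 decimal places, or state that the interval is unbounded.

z∈(-2.9167,0).

Set f=λy, z=hλ:
  k1=λy_n ⇒ h·k1=z·y_n;  k2=λ(1+3/7z)y_n ⇒ h·k2=z(1+3/7z)y_n
  y_{n+1}/y_n = 1 + 1/5z + 4/5z(1+3/7z) = 1 + z + 12/35z²
  R(z) = 1 + z + 12/35z².

Need |R(x)|<1, x<0.
x=-1.58: |R|=0.2759
R=1: x+12/35x²=0 ⇒ x=−35/12=-2.9167; min R=1−1/(4·12/35)=0.2708>−1
Confirm numerically:
  x=-2.723: |R|=0.81919 <1
  x=-1.705: |R|=0.29169 <1
  x=-1.429: |R|=0.27113 <1
  x=-1.284: |R|=0.28125 <1
  x=-3.222: |R|=1.33730 >1
  x=-3.216: |R|=1.33005 >1
Interval (-2.9167, 0).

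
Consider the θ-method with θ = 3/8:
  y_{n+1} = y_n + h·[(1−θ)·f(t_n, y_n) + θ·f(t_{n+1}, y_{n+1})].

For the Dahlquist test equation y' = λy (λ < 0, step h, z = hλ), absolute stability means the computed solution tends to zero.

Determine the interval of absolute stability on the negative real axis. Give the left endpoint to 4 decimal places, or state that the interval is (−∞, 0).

Set f=λy, z=hλ:
  y_{n+1} = y_n + z·[5/8·y_n + 3/8·y_{n+1}] ⇒ (1 − 3/8z)y_{n+1} = (1 + 5/8z)y_n
  Hence R(z) = (1 + 5/8z)/(1 − 3/8z).

Need |R(x)|<1, x<0.
x=-0.89: |R|=0.3327
R=−1: 1+5/8x = −1+3/8x ⇒ -1/4x=2 ⇒ x=2/(-1/4)=-8.0000
Confirm numerically:
  x=-7.697: |R|=0.98051 <1
  x=-7.494: |R|=0.96680 <1
  x=-6.284: |R|=0.87219 <1
  x=-5.797: |R|=0.82647 <1
  x=-8.297: |R|=1.01806 >1
  x=-8.276: |R|=1.01681 >1
  x=-8.164: |R|=1.01009 >1
So |R|<1 on (-8.0000, 0).

(-8.0000, 0).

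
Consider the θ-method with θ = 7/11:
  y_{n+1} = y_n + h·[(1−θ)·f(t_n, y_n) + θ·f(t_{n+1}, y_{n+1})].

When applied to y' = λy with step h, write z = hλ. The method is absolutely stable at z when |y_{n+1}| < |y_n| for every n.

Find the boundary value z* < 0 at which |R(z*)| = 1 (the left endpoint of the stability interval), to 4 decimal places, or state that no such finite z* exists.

(−∞, 0) — no finite endpoint.

With y'=λy (z=hλ):
  y_{n+1} = y_n + z·[4/11·y_n + 7/11·y_{n+1}] ⇒ (1 − 7/11z)y_{n+1} = (1 + 4/11z)y_n
  so R(z) = (1 + 4/11z)/(1 − 7/11z).

Find x<0 with |R(x)|<1.
x=-1.32: |R|=0.2826
x=-2: |R|=0.1200
x=-10: |R|=0.3580
x=-100: |R|=0.5471
θ=7/11≥1/2 ⇒ |1+4/11x|<|1−7/11x| ∀x<0 ⇒ unbounded interval.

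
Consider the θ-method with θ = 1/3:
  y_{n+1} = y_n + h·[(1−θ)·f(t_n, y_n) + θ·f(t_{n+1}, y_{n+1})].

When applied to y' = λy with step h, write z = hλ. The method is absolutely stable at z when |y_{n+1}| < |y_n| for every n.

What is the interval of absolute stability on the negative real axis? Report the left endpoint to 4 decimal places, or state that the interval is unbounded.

(-6.0000, 0).

Set f=λy, z=hλ:
  y_{n+1} = y_n + z·[2/3·y_n + 1/3·y_{n+1}] ⇒ (1 − 1/3z)y_{n+1} = (1 + 2/3z)y_n
  Hence R(z) = (1 + 2/3z)/(1 − 1/3z).

Solve |R(x)|<1 on ℝ⁻.
x=-0.89: |R|=0.3136
R=−1: 1+2/3x = −1+1/3x ⇒ -1/3x=2 ⇒ x=2/(-1/3)=-6.0000
Confirm numerically:
  x=-4.589: |R|=0.81407 <1
  x=-3.883: |R|=0.69243 <1
  x=-2.696: |R|=0.41994 <1
  x=-6.433: |R|=1.04590 >1
  x=-6.425: |R|=1.04509 >1
  x=-6.299: |R|=1.03215 >1
Interval (-6.0000, 0).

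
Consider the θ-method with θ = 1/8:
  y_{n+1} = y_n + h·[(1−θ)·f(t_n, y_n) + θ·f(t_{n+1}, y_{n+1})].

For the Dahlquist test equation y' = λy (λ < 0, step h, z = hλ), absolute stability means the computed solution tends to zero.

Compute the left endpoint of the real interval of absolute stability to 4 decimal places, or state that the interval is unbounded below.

z* = -2.6667.

Set f=λy, z=hλ:
  y_{n+1} = y_n + z·[7/8·y_n + 1/8·y_{n+1}] ⇒ (1 − 1/8z)y_{n+1} = (1 + 7/8z)y_n
  ⇒ R(z) = (1 + 7/8z)/(1 − 1/8z).

Find x<0 with |R(x)|<1.
x=-0.45: |R|=0.5740
R=−1: 1+7/8x = −1+1/8x ⇒ -3/4x=2 ⇒ x=2/(-3/4)=-2.6667
Confirm numerically:
  x=-2.612: |R|=0.96909 <1
  x=-2.087: |R|=0.65520 <1
  x=-1.119: |R|=0.01831 <1
  x=-3.116: |R|=1.24253 >1
  x=-2.745: |R|=1.04374 >1
So |R|<1 on (-2.6667, 0).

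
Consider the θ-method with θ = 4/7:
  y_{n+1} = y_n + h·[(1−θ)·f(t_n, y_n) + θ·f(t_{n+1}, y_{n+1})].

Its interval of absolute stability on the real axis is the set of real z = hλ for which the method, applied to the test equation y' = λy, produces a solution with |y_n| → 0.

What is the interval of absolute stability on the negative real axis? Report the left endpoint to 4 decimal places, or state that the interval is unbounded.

interval (−∞, 0).

With y'=λy (z=hλ):
  y_{n+1} = y_n + z·[3/7·y_n + 4/7·y_{n+1}] ⇒ (1 − 4/7z)y_{n+1} = (1 + 3/7z)y_n
  R(z) = (1 + 3/7z)/(1 − 4/7z).

Need |R(x)|<1, x<0.
x=-1.57: |R|=0.1724
x=-2: |R|=0.0667
x=-10: |R|=0.4894
x=-100: |R|=0.7199
θ=4/7≥1/2 ⇒ |1+3/7x|<|1−4/7x| ∀x<0 ⇒ unbounded interval.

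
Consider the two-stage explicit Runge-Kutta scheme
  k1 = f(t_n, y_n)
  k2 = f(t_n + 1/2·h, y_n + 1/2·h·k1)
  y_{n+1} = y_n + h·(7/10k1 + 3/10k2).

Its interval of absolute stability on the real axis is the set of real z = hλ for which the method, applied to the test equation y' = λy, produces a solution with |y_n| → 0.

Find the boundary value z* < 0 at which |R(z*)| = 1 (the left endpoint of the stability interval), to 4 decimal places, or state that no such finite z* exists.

z* = -6.6667.

With y'=λy (z=hλ):
  k1=λy_n ⇒ h·k1=z·y_n;  k2=λ(1+1/2z)y_n ⇒ h·k2=z(1+1/2z)y_n
  y_{n+1}/y_n = 1 + 7/10z + 3/10z(1+1/2z) = 1 + z + 3/20z²
  R(z) = 1 + z + 3/20z².

Need |R(x)|<1, x<0.
x=-0.7: |R|=0.3735
R=1: x+3/20x²=0 ⇒ x=−20/3=-6.6667; min R=1−1/(4·3/20)=-0.6667>−1
Confirm numerically:
  x=-4.856: |R|=0.31889 <1
  x=-3.148: |R|=0.66151 <1
  x=-2.901: |R|=0.63863 <1
  x=-2.860: |R|=0.63306 <1
  x=-6.873: |R|=1.21272 >1
  x=-6.712: |R|=1.04564 >1
So |R|<1 on (-6.6667, 0).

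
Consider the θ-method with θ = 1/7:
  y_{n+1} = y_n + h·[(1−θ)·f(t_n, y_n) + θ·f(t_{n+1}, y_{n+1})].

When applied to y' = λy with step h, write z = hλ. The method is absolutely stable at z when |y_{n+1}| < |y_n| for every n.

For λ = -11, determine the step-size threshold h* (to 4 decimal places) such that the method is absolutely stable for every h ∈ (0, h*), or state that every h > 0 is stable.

(-2.8000,0); λ=-11 ⇒ h* = (14/5)/11 = 0.2545.

Set f=λy, z=hλ:
  y_{n+1} = y_n + z·[6/7·y_n + 1/7·y_{n+1}] ⇒ (1 − 1/7z)y_{n+1} = (1 + 6/7z)y_n
  Hence R(z) = (1 + 6/7z)/(1 − 1/7z).

Need |R(x)|<1, x<0.
x=-0.59: |R|=0.4559
R=−1: 1+6/7x = −1+1/7x ⇒ -5/7x=2 ⇒ x=2/(-5/7)=-2.8000
Confirm numerically:
  x=-2.262: |R|=0.70957 <1
  x=-1.396: |R|=0.16389 <1
  x=-1.213: |R|=0.03385 <1
  x=-3.391: |R|=1.28438 >1
  x=-3.288: |R|=1.23717 >1
  x=-2.968: |R|=1.08427 >1
So |R|<1 on (-2.8000, 0).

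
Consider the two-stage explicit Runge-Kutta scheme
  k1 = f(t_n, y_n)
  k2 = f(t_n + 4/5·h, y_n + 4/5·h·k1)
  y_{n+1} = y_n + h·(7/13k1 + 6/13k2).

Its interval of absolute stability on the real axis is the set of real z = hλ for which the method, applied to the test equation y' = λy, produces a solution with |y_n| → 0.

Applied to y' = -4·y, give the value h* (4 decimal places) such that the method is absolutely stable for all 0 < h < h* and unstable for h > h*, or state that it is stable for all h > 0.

(-2.7083,0); λ=-4 ⇒ h* = (65/24)/4 = 0.6771.

On y'=λy, z=hλ:
  k1=λy_n ⇒ h·k1=z·y_n;  k2=λ(1+4/5z)y_n ⇒ h·k2=z(1+4/5z)y_n
  y_{n+1}/y_n = 1 + 7/13z + 6/13z(1+4/5z) = 1 + z + 24/65z²
  R(z) = 1 + z + 24/65z².

Need |R(x)|<1, x<0.
x=-1.37: |R|=0.3230
R=1: x+24/65x²=0 ⇒ x=−65/24=-2.7083; min R=1−1/(4·24/65)=0.3229>−1
Confirm numerically:
  x=-2.670: |R|=0.96221 <1
  x=-2.088: |R|=0.52175 <1
  x=-1.671: |R|=0.35998 <1
  x=-1.324: |R|=0.32325 <1
  x=-3.274: |R|=1.68381 >1
  x=-2.754: |R|=1.04644 >1
So |R|<1 on (-2.7083, 0).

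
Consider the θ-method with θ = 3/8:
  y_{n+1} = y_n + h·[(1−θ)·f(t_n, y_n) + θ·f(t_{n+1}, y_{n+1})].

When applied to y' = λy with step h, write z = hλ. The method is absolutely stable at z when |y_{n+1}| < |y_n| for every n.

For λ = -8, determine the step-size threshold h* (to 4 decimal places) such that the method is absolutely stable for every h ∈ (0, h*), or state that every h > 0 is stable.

(-8.0000,0); λ=-8 ⇒ h* = (8)/8 = 1.0000.

Set f=λy, z=hλ:
  y_{n+1} = y_n + z·[5/8·y_n + 3/8·y_{n+1}] ⇒ (1 − 3/8z)y_{n+1} = (1 + 5/8z)y_n
  so R(z) = (1 + 5/8z)/(1 − 3/8z).

Solve |R(x)|<1 on ℝ⁻.
x=-0.66: |R|=0.4709
R=−1: 1+5/8x = −1+3/8x ⇒ -1/4x=2 ⇒ x=2/(-1/4)=-8.0000
Confirm numerically:
  x=-5.557: |R|=0.80195 <1
  x=-5.537: |R|=0.79985 <1
  x=-4.173: |R|=0.62698 <1
  x=-8.373: |R|=1.02252 >1
  x=-8.171: |R|=1.01052 >1
Interval (-8.0000, 0).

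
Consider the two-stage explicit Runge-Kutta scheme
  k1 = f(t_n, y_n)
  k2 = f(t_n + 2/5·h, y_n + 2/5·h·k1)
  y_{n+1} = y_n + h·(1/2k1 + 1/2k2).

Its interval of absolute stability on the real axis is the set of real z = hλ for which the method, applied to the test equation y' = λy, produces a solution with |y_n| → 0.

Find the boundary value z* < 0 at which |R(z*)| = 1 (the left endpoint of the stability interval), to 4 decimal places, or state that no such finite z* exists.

On y'=λy, z=hλ:
  k1=λy_n ⇒ h·k1=z·y_n;  k2=λ(1+2/5z)y_n ⇒ h·k2=z(1+2/5z)y_n
  y_{n+1}/y_n = 1 + 1/2z + 1/2z(1+2/5z) = 1 + z + 1/5z²
  Hence R(z) = 1 + z + 1/5z².

Find x<0 with |R(x)|<1.
x=-0.53: |R|=0.5262
R=1: x+1/5x²=0 ⇒ x=−5=-5.0000; min R=1−1/(4·1/5)=-0.2500>−1
Confirm numerically:
  x=-3.670: |R|=0.02378 <1
  x=-3.012: |R|=0.19757 <1
  x=-2.175: |R|=0.22887 <1
  x=-5.377: |R|=1.40543 >1
  x=-5.174: |R|=1.18006 >1
So |R|<1 on (-5.0000, 0).

z* = -5.0000.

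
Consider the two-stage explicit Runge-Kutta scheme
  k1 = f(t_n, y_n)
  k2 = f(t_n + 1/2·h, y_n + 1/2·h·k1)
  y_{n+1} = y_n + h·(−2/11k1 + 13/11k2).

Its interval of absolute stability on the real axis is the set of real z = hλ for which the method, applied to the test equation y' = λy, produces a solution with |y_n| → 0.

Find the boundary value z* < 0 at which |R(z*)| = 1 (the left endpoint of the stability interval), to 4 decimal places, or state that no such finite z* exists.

z* = -1.6923.

With y'=λy (z=hλ):
  k1=λy_n ⇒ h·k1=z·y_n;  k2=λ(1+1/2z)y_n ⇒ h·k2=z(1+1/2z)y_n
  y_{n+1}/y_n = 1 − 2/11z + 13/11z(1+1/2z) = 1 + z + 13/22z²
  so R(z) = 1 + z + 13/22z².

Solve |R(x)|<1 on ℝ⁻.
x=-1.74: |R|=1.0490
R=1: x+13/22x²=0 ⇒ x=−22/13=-1.6923; min R=1−1/(4·13/22)=0.5769>−1
Confirm numerically:
  x=-0.910: |R|=0.57933 <1
  x=-0.856: |R|=0.57698 <1
  x=-0.771: |R|=0.58026 <1
  x=-2.067: |R|=1.45765 >1
  x=-2.062: |R|=1.45045 >1
  x=-1.976: |R|=1.33125 >1
Stable set (-1.6923, 0).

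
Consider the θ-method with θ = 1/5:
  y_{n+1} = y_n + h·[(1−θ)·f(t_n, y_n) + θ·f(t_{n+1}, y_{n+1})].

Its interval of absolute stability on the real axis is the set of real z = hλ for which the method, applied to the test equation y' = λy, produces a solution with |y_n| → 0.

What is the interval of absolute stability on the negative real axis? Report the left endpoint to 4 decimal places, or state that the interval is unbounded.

z∈(-3.3333,0).

Test eqn y'=λy, z=hλ:
  y_{n+1} = y_n + z·[4/5·y_n + 1/5·y_{n+1}] ⇒ (1 − 1/5z)y_{n+1} = (1 + 4/5z)y_n
  R(z) = (1 + 4/5z)/(1 − 1/5z).

Solve |R(x)|<1 on ℝ⁻.
x=-0.97: |R|=0.1876
R=−1: 1+4/5x = −1+1/5x ⇒ -3/5x=2 ⇒ x=2/(-3/5)=-3.3333
Confirm numerically:
  x=-3.256: |R|=0.97190 <1
  x=-3.237: |R|=0.96491 <1
  x=-2.127: |R|=0.49221 <1
  x=-1.840: |R|=0.34503 <1
  x=-3.837: |R|=1.17099 >1
  x=-3.460: |R|=1.04492 >1
Stable set (-3.3333, 0).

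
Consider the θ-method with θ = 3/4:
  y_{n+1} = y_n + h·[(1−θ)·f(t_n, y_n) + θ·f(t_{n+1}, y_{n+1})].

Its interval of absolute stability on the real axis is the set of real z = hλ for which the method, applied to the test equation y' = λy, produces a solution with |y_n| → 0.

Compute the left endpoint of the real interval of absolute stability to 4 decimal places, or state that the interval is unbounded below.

(−∞, 0) — no finite endpoint.

On y'=λy, z=hλ:
  y_{n+1} = y_n + z·[1/4·y_n + 3/4·y_{n+1}] ⇒ (1 − 3/4z)y_{n+1} = (1 + 1/4z)y_n
  so R(z) = (1 + 1/4z)/(1 − 3/4z).

Boundary: |R(x)|=1, x<0.
x=-0.47: |R|=0.6525
x=-2: |R|=0.2000
x=-10: |R|=0.1765
x=-100: |R|=0.3158
θ=3/4≥1/2 ⇒ |1+1/4x|<|1−3/4x| ∀x<0 ⇒ unbounded interval.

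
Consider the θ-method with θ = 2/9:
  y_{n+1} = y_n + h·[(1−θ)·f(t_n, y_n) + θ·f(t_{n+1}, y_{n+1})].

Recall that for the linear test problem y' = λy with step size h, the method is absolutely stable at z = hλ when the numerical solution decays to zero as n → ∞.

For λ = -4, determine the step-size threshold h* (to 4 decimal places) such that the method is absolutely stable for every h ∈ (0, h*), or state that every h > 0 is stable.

(-3.6000,0); λ=-4 ⇒ h* = (18/5)/4 = 0.9000.

With y'=λy (z=hλ):
  y_{n+1} = y_n + z·[7/9·y_n + 2/9·y_{n+1}] ⇒ (1 − 2/9z)y_{n+1} = (1 + 7/9z)y_n
  ⇒ R(z) = (1 + 7/9z)/(1 − 2/9z).

Boundary: |R(x)|=1, x<0.
x=-1.19: |R|=0.0589
R=−1: 1+7/9x = −1+2/9x ⇒ -5/9x=2 ⇒ x=2/(-5/9)=-3.6000
Confirm numerically:
  x=-3.521: |R|=0.97538 <1
  x=-2.409: |R|=0.56904 <1
  x=-1.926: |R|=0.34874 <1
  x=-4.090: |R|=1.14261 >1
  x=-3.959: |R|=1.10610 >1
  x=-3.662: |R|=1.01899 >1
Interval (-3.6000, 0).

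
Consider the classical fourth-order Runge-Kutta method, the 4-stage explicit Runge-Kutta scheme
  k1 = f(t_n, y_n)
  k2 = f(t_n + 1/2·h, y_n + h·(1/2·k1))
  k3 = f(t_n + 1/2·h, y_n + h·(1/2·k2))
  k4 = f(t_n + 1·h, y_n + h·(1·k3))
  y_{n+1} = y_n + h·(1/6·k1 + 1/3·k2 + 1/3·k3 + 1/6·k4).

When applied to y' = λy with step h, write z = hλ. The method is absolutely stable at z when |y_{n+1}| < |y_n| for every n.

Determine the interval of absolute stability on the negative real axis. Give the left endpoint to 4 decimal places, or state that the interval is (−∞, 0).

On y'=λy, z=hλ:
  order 4, 4-stage ⇒ R(z)=1+z+z^2/2+z^3/6+z^4/24
  (e.g. R(-0.58)=0.56040, |R|=0.56040)

Boundary: |R(x)|=1, x<0.
x=-0.58: |R|=0.5604
|R(-2.64)|=0.8021 |R(-2.48)|=0.6292 |R(-2.24)|=0.4446
Bisect:
  x_lo=-3.3990 |R|=2.3942  x_hi=-0.0758 |R|=0.9270
  mid=-1.73738 |R|=0.27746 →hi
  mid=-2.56819 |R|=0.71907 →hi
  mid=-2.98360 |R|=1.34253 →lo
  mid=-2.77590 |R|=0.98593 →hi
  mid=-2.87975 |R|=1.15200 →lo
  mid=-2.82782 |R|=1.06604 →lo
  mid=-2.80186 |R|=1.02527 →lo
  mid=-2.78888 |R|=1.00542 →lo
  mid=-2.78239 |R|=0.99563 →hi
  ...
  [-2.78543,-2.78523] ⇒ x*=-2.7853
Interval (-2.7853, 0).

(-2.7853, 0).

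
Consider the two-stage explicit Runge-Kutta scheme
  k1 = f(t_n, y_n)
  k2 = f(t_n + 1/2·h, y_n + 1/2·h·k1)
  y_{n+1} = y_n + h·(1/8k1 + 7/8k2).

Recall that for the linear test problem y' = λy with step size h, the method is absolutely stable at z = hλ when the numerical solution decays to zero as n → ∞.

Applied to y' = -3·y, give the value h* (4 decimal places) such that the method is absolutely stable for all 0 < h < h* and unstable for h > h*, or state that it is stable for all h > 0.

(-2.2857,0); λ=-3 ⇒ h* = (16/7)/3 = 0.7619.

Test eqn y'=λy, z=hλ:
  k1=λy_n ⇒ h·k1=z·y_n;  k2=λ(1+1/2z)y_n ⇒ h·k2=z(1+1/2z)y_n
  y_{n+1}/y_n = 1 + 1/8z + 7/8z(1+1/2z) = 1 + z + 7/16z²
  Hence R(z) = 1 + z + 7/16z².

Solve |R(x)|<1 on ℝ⁻.
x=-1.49: |R|=0.4813
R=1: x+7/16x²=0 ⇒ x=−16/7=-2.2857; min R=1−1/(4·7/16)=0.4286>−1
Confirm numerically:
  x=-2.203: |R|=0.92028 <1
  x=-1.978: |R|=0.73371 <1
  x=-1.792: |R|=0.61293 <1
  x=-2.582: |R|=1.33469 >1
  x=-2.480: |R|=1.21080 >1
Interval (-2.2857, 0).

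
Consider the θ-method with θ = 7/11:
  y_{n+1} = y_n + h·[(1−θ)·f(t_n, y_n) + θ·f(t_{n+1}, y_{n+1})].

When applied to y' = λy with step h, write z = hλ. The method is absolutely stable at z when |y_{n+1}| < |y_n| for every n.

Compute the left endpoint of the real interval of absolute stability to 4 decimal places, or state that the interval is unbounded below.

(−∞, 0) — no finite endpoint.

Set f=λy, z=hλ:
  y_{n+1} = y_n + z·[4/11·y_n + 7/11·y_{n+1}] ⇒ (1 − 7/11z)y_{n+1} = (1 + 4/11z)y_n
  R(z) = (1 + 4/11z)/(1 − 7/11z).

Find x<0 with |R(x)|<1.
x=-1.79: |R|=0.1632
x=-2: |R|=0.1200
x=-10: |R|=0.3580
x=-100: |R|=0.5471
θ=7/11≥1/2 ⇒ |1+4/11x|<|1−7/11x| ∀x<0 ⇒ stable on all of ℝ⁻.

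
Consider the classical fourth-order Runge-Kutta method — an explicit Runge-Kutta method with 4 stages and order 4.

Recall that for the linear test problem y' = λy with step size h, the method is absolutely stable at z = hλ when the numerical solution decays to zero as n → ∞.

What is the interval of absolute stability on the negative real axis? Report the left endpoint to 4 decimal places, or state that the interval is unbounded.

With y'=λy (z=hλ):
  order 4, 4-stage ⇒ R(z)=1+z+z^2/2+z^3/6+z^4/24
  (e.g. R(-1.39)=0.28399, |R|=0.28399)

Boundary: |R(x)|=1, x<0.
x=-1.39: |R|=0.2840
|R(-3.14)|=1.6804 |R(-1.66)|=0.2718 |R(-0.98)|=0.3818
Bisect:
  x_lo=-3.4419 |R|=2.5333  x_hi=-0.3427 |R|=0.7099
  mid=-1.89233 |R|=0.30304 →hi
  mid=-2.66713 |R|=0.83598 →hi
  mid=-3.05453 |R|=1.48783 →lo
  mid=-2.86083 |R|=1.11998 →lo
  mid=-2.76398 |R|=0.96834 →hi
  mid=-2.81240 |R|=1.04165 →lo
  mid=-2.78819 |R|=1.00438 →lo
  mid=-2.77608 |R|=0.98620 →hi
  mid=-2.78214 |R|=0.99525 →hi
  ...
  [-2.78535,-2.78516] ⇒ x*=-2.7853
So |R|<1 on (-2.7853, 0).

z∈(-2.7853,0).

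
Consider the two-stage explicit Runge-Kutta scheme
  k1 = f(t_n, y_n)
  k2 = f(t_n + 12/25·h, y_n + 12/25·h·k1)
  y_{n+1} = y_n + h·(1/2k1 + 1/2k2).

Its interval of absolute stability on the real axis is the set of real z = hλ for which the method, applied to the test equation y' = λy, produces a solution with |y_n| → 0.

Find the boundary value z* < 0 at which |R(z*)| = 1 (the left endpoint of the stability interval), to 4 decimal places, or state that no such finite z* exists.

left endpoint -4.1667.

Test eqn y'=λy, z=hλ:
  k1=λy_n ⇒ h·k1=z·y_n;  k2=λ(1+12/25z)y_n ⇒ h·k2=z(1+12/25z)y_n
  y_{n+1}/y_n = 1 + 1/2z + 1/2z(1+12/25z) = 1 + z + 6/25z²
  so R(z) = 1 + z + 6/25z².

Solve |R(x)|<1 on ℝ⁻.
x=-1.45: |R|=0.0546
R=1: x+6/25x²=0 ⇒ x=−25/6=-4.1667; min R=1−1/(4·6/25)=-0.0417>−1
Confirm numerically:
  x=-3.397: |R|=0.37251 <1
  x=-2.951: |R|=0.13902 <1
  x=-1.841: |R|=0.02757 <1
  x=-4.753: |R|=1.66884 >1
  x=-4.749: |R|=1.66372 >1
  x=-4.506: |R|=1.36697 >1
Interval (-4.1667, 0).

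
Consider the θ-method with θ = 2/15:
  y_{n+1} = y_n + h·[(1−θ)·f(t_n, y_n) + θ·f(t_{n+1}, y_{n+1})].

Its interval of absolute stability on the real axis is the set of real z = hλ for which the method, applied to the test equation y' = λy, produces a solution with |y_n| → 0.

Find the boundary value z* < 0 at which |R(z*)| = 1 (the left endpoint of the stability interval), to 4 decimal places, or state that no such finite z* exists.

On y'=λy, z=hλ:
  y_{n+1} = y_n + z·[13/15·y_n + 2/15·y_{n+1}] ⇒ (1 − 2/15z)y_{n+1} = (1 + 13/15z)y_n
  Hence R(z) = (1 + 13/15z)/(1 − 2/15z).

Solve |R(x)|<1 on ℝ⁻.
x=-0.61: |R|=0.4359
R=−1: 1+13/15x = −1+2/15x ⇒ -11/15x=2 ⇒ x=2/(-11/15)=-2.7273
Confirm numerically:
  x=-1.653: |R|=0.35447 <1
  x=-1.579: |R|=0.30438 <1
  x=-1.572: |R|=0.29960 <1
  x=-3.220: |R|=1.25280 >1
  x=-3.140: |R|=1.21335 >1
  x=-2.751: |R|=1.01273 >1
So |R|<1 on (-2.7273, 0).

z* = -2.7273.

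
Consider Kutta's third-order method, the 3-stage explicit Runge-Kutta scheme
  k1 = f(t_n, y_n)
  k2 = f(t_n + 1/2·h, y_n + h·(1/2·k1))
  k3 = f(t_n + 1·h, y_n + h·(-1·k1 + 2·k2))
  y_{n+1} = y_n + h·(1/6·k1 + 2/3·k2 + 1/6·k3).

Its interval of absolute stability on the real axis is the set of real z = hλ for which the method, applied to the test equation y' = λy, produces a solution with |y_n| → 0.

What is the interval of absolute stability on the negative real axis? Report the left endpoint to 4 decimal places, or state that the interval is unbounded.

z∈(-2.5127,0).

Set f=λy, z=hλ:
  order 3, 3-stage ⇒ R(z)=1+z+z^2/2+z^3/6
  (e.g. R(-0.56)=0.56753, |R|=0.56753)

Need |R(x)|<1, x<0.
x=-0.56: |R|=0.5675
|R(-2.29)|=0.6694 |R(-1.4)|=0.1227 |R(-1.35)|=0.1512
Bisect:
  x_lo=-2.9671 |R|=1.9189  x_hi=-0.2748 |R|=0.7595
  mid=-1.62094 |R|=0.01704 →hi
  mid=-2.29403 |R|=0.67483 →hi
  mid=-2.63058 |R|=1.20452 →lo
  mid=-2.46231 |R|=0.91897 →hi
  mid=-2.54644 |R|=1.05627 →lo
  mid=-2.50437 |R|=0.98629 →hi
  mid=-2.52541 |R|=1.02094 →lo
  mid=-2.51489 |R|=1.00353 →lo
  mid=-2.50963 |R|=0.99489 →hi
  mid=-2.51226 |R|=0.99921 →hi
  ...
  [-2.51276,-2.51259] ⇒ x*=-2.5127
Stable set (-2.5127, 0).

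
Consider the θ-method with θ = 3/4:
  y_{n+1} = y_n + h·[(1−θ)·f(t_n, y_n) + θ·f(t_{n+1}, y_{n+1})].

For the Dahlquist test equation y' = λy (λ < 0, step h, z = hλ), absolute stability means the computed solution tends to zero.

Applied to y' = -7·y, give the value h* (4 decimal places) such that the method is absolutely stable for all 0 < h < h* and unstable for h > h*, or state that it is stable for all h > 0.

With y'=λy (z=hλ):
  y_{n+1} = y_n + z·[1/4·y_n + 3/4·y_{n+1}] ⇒ (1 − 3/4z)y_{n+1} = (1 + 1/4z)y_n
  so R(z) = (1 + 1/4z)/(1 − 3/4z).

Find x<0 with |R(x)|<1.
x=-0.65: |R|=0.5630
x=-2: |R|=0.2000
x=-10: |R|=0.1765
x=-100: |R|=0.3158
θ=3/4≥1/2 ⇒ |1+1/4x|<|1−3/4x| ∀x<0 ⇒ interval (−∞,0).

interval (−∞, 0). Any h>0 works for λ=-7.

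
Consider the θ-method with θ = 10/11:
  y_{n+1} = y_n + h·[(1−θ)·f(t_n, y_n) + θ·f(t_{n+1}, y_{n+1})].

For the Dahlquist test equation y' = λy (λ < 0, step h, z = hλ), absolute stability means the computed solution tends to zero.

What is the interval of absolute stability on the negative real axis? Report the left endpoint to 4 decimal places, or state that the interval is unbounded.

On y'=λy, z=hλ:
  y_{n+1} = y_n + z·[1/11·y_n + 10/11·y_{n+1}] ⇒ (1 − 10/11z)y_{n+1} = (1 + 1/11z)y_n
  ⇒ R(z) = (1 + 1/11z)/(1 − 10/11z).

Find x<0 with |R(x)|<1.
x=-0.72: |R|=0.5648
x=-2: |R|=0.2903
x=-10: |R|=0.0090
x=-100: |R|=0.0880
θ=10/11≥1/2 ⇒ |1+1/11x|<|1−10/11x| ∀x<0 ⇒ unbounded interval.

interval (−∞, 0).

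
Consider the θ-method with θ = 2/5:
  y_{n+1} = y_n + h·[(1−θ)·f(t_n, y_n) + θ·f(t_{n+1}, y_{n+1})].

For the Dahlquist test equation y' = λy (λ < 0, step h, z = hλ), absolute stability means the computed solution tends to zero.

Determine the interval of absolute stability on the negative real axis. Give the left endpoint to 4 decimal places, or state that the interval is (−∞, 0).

z∈(-10.0000,0).

Test eqn y'=λy, z=hλ:
  y_{n+1} = y_n + z·[3/5·y_n + 2/5·y_{n+1}] ⇒ (1 − 2/5z)y_{n+1} = (1 + 3/5z)y_n
  R(z) = (1 + 3/5z)/(1 − 2/5z).

Boundary: |R(x)|=1, x<0.
x=-1.18: |R|=0.1984
R=−1: 1+3/5x = −1+2/5x ⇒ -1/5x=2 ⇒ x=2/(-1/5)=-10.0000
Confirm numerically:
  x=-9.575: |R|=0.98240 <1
  x=-9.130: |R|=0.96260 <1
  x=-5.880: |R|=0.75418 <1
  x=-10.306: |R|=1.01195 >1
  x=-10.292: |R|=1.01141 >1
Stable set (-10.0000, 0).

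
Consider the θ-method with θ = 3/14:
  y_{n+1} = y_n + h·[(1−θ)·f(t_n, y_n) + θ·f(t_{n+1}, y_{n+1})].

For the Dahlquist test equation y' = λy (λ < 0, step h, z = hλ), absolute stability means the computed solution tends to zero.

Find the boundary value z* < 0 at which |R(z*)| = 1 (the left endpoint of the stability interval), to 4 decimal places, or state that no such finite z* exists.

left endpoint -3.5000.

With y'=λy (z=hλ):
  y_{n+1} = y_n + z·[11/14·y_n + 3/14·y_{n+1}] ⇒ (1 − 3/14z)y_{n+1} = (1 + 11/14z)y_n
  R(z) = (1 + 11/14z)/(1 − 3/14z).

Boundary: |R(x)|=1, x<0.
x=-1.39: |R|=0.0710
R=−1: 1+11/14x = −1+3/14x ⇒ -4/7x=2 ⇒ x=2/(-4/7)=-3.5000
Confirm numerically:
  x=-3.217: |R|=0.90427 <1
  x=-2.867: |R|=0.77594 <1
  x=-2.263: |R|=0.52398 <1
  x=-3.902: |R|=1.12511 >1
  x=-3.577: |R|=1.02491 >1
  x=-3.551: |R|=1.01655 >1
So |R|<1 on (-3.5000, 0).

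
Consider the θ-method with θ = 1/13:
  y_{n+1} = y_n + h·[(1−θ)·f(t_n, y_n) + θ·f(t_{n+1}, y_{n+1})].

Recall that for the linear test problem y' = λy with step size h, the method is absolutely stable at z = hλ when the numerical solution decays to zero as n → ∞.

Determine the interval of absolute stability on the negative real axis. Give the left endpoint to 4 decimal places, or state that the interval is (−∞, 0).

Set f=λy, z=hλ:
  y_{n+1} = y_n + z·[12/13·y_n + 1/13·y_{n+1}] ⇒ (1 − 1/13z)y_{n+1} = (1 + 12/13z)y_n
  R(z) = (1 + 12/13z)/(1 − 1/13z).

Boundary: |R(x)|=1, x<0.
x=-1.21: |R|=0.1070
R=−1: 1+12/13x = −1+1/13x ⇒ -11/13x=2 ⇒ x=2/(-11/13)=-2.3636
Confirm numerically:
  x=-1.400: |R|=0.26389 <1
  x=-1.110: |R|=0.02268 <1
  x=-1.000: |R|=0.07143 <1
  x=-0.953: |R|=0.11209 <1
  x=-2.753: |R|=1.27188 >1
  x=-2.573: |R|=1.14788 >1
  x=-2.532: |R|=1.11924 >1
Stable set (-2.3636, 0).

(-2.3636, 0).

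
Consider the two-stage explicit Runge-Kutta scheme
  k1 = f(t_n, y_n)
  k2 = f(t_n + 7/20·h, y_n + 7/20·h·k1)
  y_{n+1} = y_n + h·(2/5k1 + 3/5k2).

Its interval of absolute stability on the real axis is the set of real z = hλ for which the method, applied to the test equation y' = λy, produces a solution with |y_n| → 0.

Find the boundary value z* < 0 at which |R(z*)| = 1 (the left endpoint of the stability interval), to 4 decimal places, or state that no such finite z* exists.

On y'=λy, z=hλ:
  k1=λy_n ⇒ h·k1=z·y_n;  k2=λ(1+7/20z)y_n ⇒ h·k2=z(1+7/20z)y_n
  y_{n+1}/y_n = 1 + 2/5z + 3/5z(1+7/20z) = 1 + z + 21/100z²
  Hence R(z) = 1 + z + 21/100z².

Need |R(x)|<1, x<0.
x=-0.74: |R|=0.3750
R=1: x+21/100x²=0 ⇒ x=−100/21=-4.7619; min R=1−1/(4·21/100)=-0.1905>−1
Confirm numerically:
  x=-3.623: |R|=0.13349 <1
  x=-3.153: |R|=0.06530 <1
  x=-3.116: |R|=0.07701 <1
  x=-2.299: |R|=0.18907 <1
  x=-4.967: |R|=1.21393 >1
  x=-4.916: |R|=1.15908 >1
Stable set (-4.7619, 0).

left endpoint -4.7619.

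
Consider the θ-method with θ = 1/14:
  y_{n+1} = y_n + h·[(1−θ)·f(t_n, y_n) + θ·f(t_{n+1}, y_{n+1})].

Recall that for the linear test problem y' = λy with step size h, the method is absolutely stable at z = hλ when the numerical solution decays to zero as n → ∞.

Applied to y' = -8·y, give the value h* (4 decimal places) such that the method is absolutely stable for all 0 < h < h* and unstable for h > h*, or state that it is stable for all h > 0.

(-2.3333,0); λ=-8 ⇒ h* = (7/3)/8 = 0.2917.

Test eqn y'=λy, z=hλ:
  y_{n+1} = y_n + z·[13/14·y_n + 1/14·y_{n+1}] ⇒ (1 − 1/14z)y_{n+1} = (1 + 13/14z)y_n
  R(z) = (1 + 13/14z)/(1 − 1/14z).

Need |R(x)|<1, x<0.
x=-0.99: |R|=0.0754
R=−1: 1+13/14x = −1+1/14x ⇒ -6/7x=2 ⇒ x=2/(-6/7)=-2.3333
Confirm numerically:
  x=-2.308: |R|=0.98136 <1
  x=-1.694: |R|=0.51115 <1
  x=-1.621: |R|=0.45279 <1
  x=-0.999: |R|=0.06754 <1
  x=-2.877: |R|=1.38656 >1
  x=-2.586: |R|=1.18280 >1
So |R|<1 on (-2.3333, 0).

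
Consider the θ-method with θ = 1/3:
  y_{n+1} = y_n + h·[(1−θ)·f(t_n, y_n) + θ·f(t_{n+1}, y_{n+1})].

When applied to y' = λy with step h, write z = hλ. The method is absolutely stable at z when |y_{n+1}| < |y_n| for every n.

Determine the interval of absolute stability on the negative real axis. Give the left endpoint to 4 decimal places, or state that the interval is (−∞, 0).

(-6.0000, 0).

Test eqn y'=λy, z=hλ:
  y_{n+1} = y_n + z·[2/3·y_n + 1/3·y_{n+1}] ⇒ (1 − 1/3z)y_{n+1} = (1 + 2/3z)y_n
  Hence R(z) = (1 + 2/3z)/(1 − 1/3z).

Need |R(x)|<1, x<0.
x=-1.19: |R|=0.1480
R=−1: 1+2/3x = −1+1/3x ⇒ -1/3x=2 ⇒ x=2/(-1/3)=-6.0000
Confirm numerically:
  x=-5.525: |R|=0.94428 <1
  x=-5.137: |R|=0.89394 <1
  x=-4.418: |R|=0.78673 <1
  x=-3.032: |R|=0.50796 <1
  x=-6.565: |R|=1.05907 >1
  x=-6.093: |R|=1.01023 >1
Stable set (-6.0000, 0).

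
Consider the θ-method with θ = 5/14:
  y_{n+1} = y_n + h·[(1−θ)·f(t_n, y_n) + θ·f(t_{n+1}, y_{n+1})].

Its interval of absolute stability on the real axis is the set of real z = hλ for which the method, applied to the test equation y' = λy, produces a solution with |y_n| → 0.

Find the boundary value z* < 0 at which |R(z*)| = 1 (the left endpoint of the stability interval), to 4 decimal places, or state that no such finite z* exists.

left endpoint -7.0000.

With y'=λy (z=hλ):
  y_{n+1} = y_n + z·[9/14·y_n + 5/14·y_{n+1}] ⇒ (1 − 5/14z)y_{n+1} = (1 + 9/14z)y_n
  R(z) = (1 + 9/14z)/(1 − 5/14z).

Boundary: |R(x)|=1, x<0.
x=-1.03: |R|=0.2470
R=−1: 1+9/14x = −1+5/14x ⇒ -2/7x=2 ⇒ x=2/(-2/7)=-7.0000
Confirm numerically:
  x=-3.833: |R|=0.61803 <1
  x=-3.429: |R|=0.54137 <1
  x=-3.340: |R|=0.52313 <1
  x=-7.303: |R|=1.02399 >1
  x=-7.240: |R|=1.01912 >1
  x=-7.124: |R|=1.01000 >1
Interval (-7.0000, 0).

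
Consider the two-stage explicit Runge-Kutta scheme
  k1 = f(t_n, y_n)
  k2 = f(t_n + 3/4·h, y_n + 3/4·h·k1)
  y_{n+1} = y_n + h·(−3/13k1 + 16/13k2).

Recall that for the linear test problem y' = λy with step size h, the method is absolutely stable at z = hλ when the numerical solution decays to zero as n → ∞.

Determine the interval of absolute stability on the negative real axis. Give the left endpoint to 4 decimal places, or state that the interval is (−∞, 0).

(-1.0833, 0).

On y'=λy, z=hλ:
  k1=λy_n ⇒ h·k1=z·y_n;  k2=λ(1+3/4z)y_n ⇒ h·k2=z(1+3/4z)y_n
  y_{n+1}/y_n = 1 − 3/13z + 16/13z(1+3/4z) = 1 + z + 12/13z²
  R(z) = 1 + z + 12/13z².

Boundary: |R(x)|=1, x<0.
x=-1.54: |R|=1.6492
R=1: x+12/13x²=0 ⇒ x=−13/12=-1.0833; min R=1−1/(4·12/13)=0.7292>−1
Confirm numerically:
  x=-1.061: |R|=0.97813 <1
  x=-1.030: |R|=0.94929 <1
  x=-0.477: |R|=0.73303 <1
  x=-1.465: |R|=1.51613 >1
  x=-1.443: |R|=1.47908 >1
  x=-1.426: |R|=1.45105 >1
So |R|<1 on (-1.0833, 0).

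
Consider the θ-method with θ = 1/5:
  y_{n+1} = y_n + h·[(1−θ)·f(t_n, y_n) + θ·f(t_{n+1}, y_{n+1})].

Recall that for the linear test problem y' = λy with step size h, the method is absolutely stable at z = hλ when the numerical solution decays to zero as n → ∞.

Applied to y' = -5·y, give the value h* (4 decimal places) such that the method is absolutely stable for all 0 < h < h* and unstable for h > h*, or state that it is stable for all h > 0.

Set f=λy, z=hλ:
  y_{n+1} = y_n + z·[4/5·y_n + 1/5·y_{n+1}] ⇒ (1 − 1/5z)y_{n+1} = (1 + 4/5z)y_n
  Hence R(z) = (1 + 4/5z)/(1 − 1/5z).

Boundary: |R(x)|=1, x<0.
x=-0.9: |R|=0.2373
R=−1: 1+4/5x = −1+1/5x ⇒ -3/5x=2 ⇒ x=2/(-3/5)=-3.3333
Confirm numerically:
  x=-2.675: |R|=0.74267 <1
  x=-2.592: |R|=0.70706 <1
  x=-2.044: |R|=0.45088 <1
  x=-3.649: |R|=1.10949 >1
  x=-3.637: |R|=1.10548 >1
Stable set (-3.3333, 0).

(-3.3333,0); λ=-5 ⇒ h* = (10/3)/5 = 0.6667.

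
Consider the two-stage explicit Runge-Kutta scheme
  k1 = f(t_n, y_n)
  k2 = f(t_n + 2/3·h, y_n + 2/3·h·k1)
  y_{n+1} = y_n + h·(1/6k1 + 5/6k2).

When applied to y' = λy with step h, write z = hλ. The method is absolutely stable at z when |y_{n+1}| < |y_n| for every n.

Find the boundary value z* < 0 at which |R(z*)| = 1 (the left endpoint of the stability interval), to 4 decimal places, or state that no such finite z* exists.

Set f=λy, z=hλ:
  k1=λy_n ⇒ h·k1=z·y_n;  k2=λ(1+2/3z)y_n ⇒ h·k2=z(1+2/3z)y_n
  y_{n+1}/y_n = 1 + 1/6z + 5/6z(1+2/3z) = 1 + z + 5/9z²
  Hence R(z) = 1 + z + 5/9z².

Need |R(x)|<1, x<0.
x=-1.31: |R|=0.6434
R=1: x+5/9x²=0 ⇒ x=−9/5=-1.8000; min R=1−1/(4·5/9)=0.5500>−1
Confirm numerically:
  x=-1.466: |R|=0.72798 <1
  x=-1.140: |R|=0.58200 <1
  x=-1.137: |R|=0.58120 <1
  x=-1.025: |R|=0.55868 <1
  x=-2.360: |R|=1.73422 >1
  x=-2.112: |R|=1.36608 >1
Stable set (-1.8000, 0).

z* = -1.8000.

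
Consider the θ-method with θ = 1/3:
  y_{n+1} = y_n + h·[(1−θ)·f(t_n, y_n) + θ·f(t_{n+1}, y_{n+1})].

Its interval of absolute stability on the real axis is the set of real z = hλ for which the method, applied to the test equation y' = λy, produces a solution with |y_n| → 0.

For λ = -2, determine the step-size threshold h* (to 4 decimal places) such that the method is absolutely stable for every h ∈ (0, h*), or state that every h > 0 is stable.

On y'=λy, z=hλ:
  y_{n+1} = y_n + z·[2/3·y_n + 1/3·y_{n+1}] ⇒ (1 − 1/3z)y_{n+1} = (1 + 2/3z)y_n
  so R(z) = (1 + 2/3z)/(1 − 1/3z).

Boundary: |R(x)|=1, x<0.
x=-1.6: |R|=0.0435
R=−1: 1+2/3x = −1+1/3x ⇒ -1/3x=2 ⇒ x=2/(-1/3)=-6.0000
Confirm numerically:
  x=-5.754: |R|=0.97190 <1
  x=-5.080: |R|=0.88614 <1
  x=-4.415: |R|=0.78624 <1
  x=-4.331: |R|=0.77234 <1
  x=-6.190: |R|=1.02067 >1
  x=-6.023: |R|=1.00255 >1
So |R|<1 on (-6.0000, 0).

(-6.0000,0); λ=-2 ⇒ h* = (6)/2 = 3.0000.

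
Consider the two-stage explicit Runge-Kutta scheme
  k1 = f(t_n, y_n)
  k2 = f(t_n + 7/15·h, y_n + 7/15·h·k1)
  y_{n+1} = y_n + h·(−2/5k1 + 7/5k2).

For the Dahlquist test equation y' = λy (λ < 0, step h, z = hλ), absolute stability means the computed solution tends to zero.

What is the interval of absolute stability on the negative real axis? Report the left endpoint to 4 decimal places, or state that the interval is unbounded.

On y'=λy, z=hλ:
  k1=λy_n ⇒ h·k1=z·y_n;  k2=λ(1+7/15z)y_n ⇒ h·k2=z(1+7/15z)y_n
  y_{n+1}/y_n = 1 − 2/5z + 7/5z(1+7/15z) = 1 + z + 49/75z²
  so R(z) = 1 + z + 49/75z².

Find x<0 with |R(x)|<1.
x=-1.63: |R|=1.1058
R=1: x+49/75x²=0 ⇒ x=−75/49=-1.5306; min R=1−1/(4·49/75)=0.6173>−1
Confirm numerically:
  x=-1.064: |R|=0.67564 <1
  x=-0.953: |R|=0.64036 <1
  x=-0.880: |R|=0.62594 <1
  x=-1.798: |R|=1.31410 >1
  x=-1.765: |R|=1.27028 >1
So |R|<1 on (-1.5306, 0).

(-1.5306, 0).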